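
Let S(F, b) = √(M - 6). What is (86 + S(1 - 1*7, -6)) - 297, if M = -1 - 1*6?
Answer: -211 + I*√13 ≈ -211.0 + 3.6056*I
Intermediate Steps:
M = -7 (M = -1 - 6 = -7)
S(F, b) = I*√13 (S(F, b) = √(-7 - 6) = √(-13) = I*√13)
(86 + S(1 - 1*7, -6)) - 297 = (86 + I*√13) - 297 = -211 + I*√13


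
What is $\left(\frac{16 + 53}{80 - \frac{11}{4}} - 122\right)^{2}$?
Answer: $\frac{155600676}{10609} \approx 14667.0$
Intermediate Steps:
$\left(\frac{16 + 53}{80 - \frac{11}{4}} - 122\right)^{2} = \left(\frac{69}{80 - \frac{11}{4}} - 122\right)^{2} = \left(\frac{69}{\frac{309}{4}} - 122\right)^{2} = \left(69 \cdot \frac{4}{309} - 122\right)^{2} = \left(\frac{92}{103} - 122\right)^{2} = \left(- \frac{12474}{103}\right)^{2} = \frac{155600676}{10609}$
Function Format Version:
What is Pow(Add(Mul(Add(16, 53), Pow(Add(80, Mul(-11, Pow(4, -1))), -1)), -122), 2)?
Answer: Rational(155600676, 10609) ≈ 14667.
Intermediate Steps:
Pow(Add(Mul(Add(16, 53), Pow(Add(80, Mul(-11, Pow(4, -1))), -1)), -122), 2) = Pow(Add(Mul(69, Pow(Add(80, Mul(-11, Rational(1, 4))), -1)), -122), 2) = Pow(Add(Mul(69, Pow(Add(80, Rational(-11, 4)), -1)), -122), 2) = Pow(Add(Mul(69, Pow(Rational(309, 4), -1)), -122), 2) = Pow(Add(Mul(69, Rational(4, 309)), -122), 2) = Pow(Add(Rational(92, 103), -122), 2) = Pow(Rational(-12474, 103), 2) = Rational(155600676, 10609)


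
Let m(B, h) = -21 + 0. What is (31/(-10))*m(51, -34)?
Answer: 651/10 ≈ 65.100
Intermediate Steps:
m(B, h) = -21
(31/(-10))*m(51, -34) = (31/(-10))*(-21) = (31*(-⅒))*(-21) = -31/10*(-21) = 651/10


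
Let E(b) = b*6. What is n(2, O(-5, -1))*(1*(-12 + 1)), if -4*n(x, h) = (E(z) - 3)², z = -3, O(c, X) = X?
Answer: 4851/4 ≈ 1212.8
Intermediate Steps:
E(b) = 6*b
n(x, h) = -441/4 (n(x, h) = -(6*(-3) - 3)²/4 = -(-18 - 3)²/4 = -¼*(-21)² = -¼*441 = -441/4)
n(2, O(-5, -1))*(1*(-12 + 1)) = -441*(-12 + 1)/4 = -441*(-11)/4 = -441/4*(-11) = 4851/4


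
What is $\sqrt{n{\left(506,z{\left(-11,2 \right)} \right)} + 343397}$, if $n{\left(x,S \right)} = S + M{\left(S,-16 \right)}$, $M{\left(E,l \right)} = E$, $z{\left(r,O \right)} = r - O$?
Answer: $\sqrt{343371} \approx 585.98$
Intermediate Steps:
$n{\left(x,S \right)} = 2 S$ ($n{\left(x,S \right)} = S + S = 2 S$)
$\sqrt{n{\left(506,z{\left(-11,2 \right)} \right)} + 343397} = \sqrt{2 \left(-11 - 2\right) + 343397} = \sqrt{2 \left(-13\right) + 343397} = \sqrt{-26 + 343397} = \sqrt{343371}$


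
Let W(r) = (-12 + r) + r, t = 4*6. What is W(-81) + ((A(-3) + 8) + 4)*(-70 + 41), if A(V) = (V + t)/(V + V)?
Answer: -841/2 ≈ -420.50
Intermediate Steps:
t = 24
A(V) = (24 + V)/(2*V) (A(V) = (V + 24)/(V + V) = (24 + V)/((2*V)) = (24 + V)*(1/(2*V)) = (24 + V)/(2*V))
W(r) = -12 + 2*r
W(-81) + ((A(-3) + 8) + 4)*(-70 + 41) = (-12 + 2*(-81)) + (((1/2)*(24 - 3)/(-3) + 8) + 4)*(-70 + 41) = (-12 - 162) + (((1/2)*(-1/3)*21 + 8) + 4)*(-29) = -174 + ((-7/2 + 8) + 4)*(-29) = -174 + (9/2 + 4)*(-29) = -174 + (17/2)*(-29) = -174 - 493/2 = -841/2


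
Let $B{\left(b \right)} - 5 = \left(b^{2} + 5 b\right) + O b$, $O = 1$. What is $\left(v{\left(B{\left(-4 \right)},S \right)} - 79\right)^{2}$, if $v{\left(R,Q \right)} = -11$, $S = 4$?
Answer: $8100$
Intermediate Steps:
$B{\left(b \right)} = 5 + b^{2} + 6 b$ ($B{\left(b \right)} = 5 + \left(\left(b^{2} + 5 b\right) + 1 b\right) = 5 + \left(\left(b^{2} + 5 b\right) + b\right) = 5 + \left(b^{2} + 6 b\right) = 5 + b^{2} + 6 b$)
$\left(v{\left(B{\left(-4 \right)},S \right)} - 79\right)^{2} = \left(-11 - 79\right)^{2} = \left(-90\right)^{2} = 8100$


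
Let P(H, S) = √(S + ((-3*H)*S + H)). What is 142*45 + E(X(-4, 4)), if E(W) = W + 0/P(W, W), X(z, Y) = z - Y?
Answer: 6382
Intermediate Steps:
P(H, S) = √(H + S - 3*H*S) (P(H, S) = √(S + (-3*H*S + H)) = √(S + (H - 3*H*S)) = √(H + S - 3*H*S))
E(W) = W (E(W) = W + 0/(√(W + W - 3*W*W)) = W + 0/(√(W + W - 3*W²)) = W + 0/(√(-3*W² + 2*W)) = W + 0/√(-3*W² + 2*W) = W + 0 = W)
142*45 + E(X(-4, 4)) = 142*45 + (-4 - 1*4) = 6390 + (-4 - 4) = 6390 - 8 = 6382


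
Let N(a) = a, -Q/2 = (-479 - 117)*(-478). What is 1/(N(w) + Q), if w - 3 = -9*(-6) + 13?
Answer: -1/569706 ≈ -1.7553e-6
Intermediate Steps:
w = 70 (w = 3 + (-9*(-6) + 13) = 3 + (54 + 13) = 3 + 67 = 70)
Q = -569776 (Q = -2*(-479 - 117)*(-478) = -(-1192)*(-478) = -2*284888 = -569776)
1/(N(w) + Q) = 1/(70 - 569776) = 1/(-569706) = -1/569706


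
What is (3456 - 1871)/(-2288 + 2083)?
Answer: -317/41 ≈ -7.7317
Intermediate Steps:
(3456 - 1871)/(-2288 + 2083) = 1585/(-205) = 1585*(-1/205) = -317/41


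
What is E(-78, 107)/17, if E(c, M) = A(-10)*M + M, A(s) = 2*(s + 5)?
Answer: -963/17 ≈ -56.647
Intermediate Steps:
A(s) = 10 + 2*s (A(s) = 2*(5 + s) = 10 + 2*s)
E(c, M) = -9*M (E(c, M) = (10 + 2*(-10))*M + M = (10 - 20)*M + M = -10*M + M = -9*M)
E(-78, 107)/17 = -9*107/17 = -963*1/17 = -963/17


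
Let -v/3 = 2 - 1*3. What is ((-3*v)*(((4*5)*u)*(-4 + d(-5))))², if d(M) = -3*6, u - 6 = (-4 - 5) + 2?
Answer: 15681600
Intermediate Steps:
u = -1 (u = 6 + ((-4 - 5) + 2) = 6 + (-9 + 2) = 6 - 7 = -1)
d(M) = -18
v = 3 (v = -3*(2 - 1*3) = -3*(2 - 3) = -3*(-1) = 3)
((-3*v)*(((4*5)*u)*(-4 + d(-5))))² = ((-3*3)*(((4*5)*(-1))*(-4 - 18)))² = (-9*20*(-1)*(-22))² = (-(-180)*(-22))² = (-9*440)² = (-3960)² = 15681600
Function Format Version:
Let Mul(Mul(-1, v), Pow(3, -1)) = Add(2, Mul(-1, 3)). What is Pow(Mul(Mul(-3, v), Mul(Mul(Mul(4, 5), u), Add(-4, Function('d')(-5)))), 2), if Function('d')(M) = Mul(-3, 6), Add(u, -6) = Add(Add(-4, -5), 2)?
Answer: 15681600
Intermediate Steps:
u = -1 (u = Add(6, Add(Add(-4, -5), 2)) = Add(6, Add(-9, 2)) = Add(6, -7) = -1)
Function('d')(M) = -18
v = 3 (v = Mul(-3, Add(2, Mul(-1, 3))) = Mul(-3, Add(2, -3)) = Mul(-3, -1) = 3)
Pow(Mul(Mul(-3, v), Mul(Mul(Mul(4, 5), u), Add(-4, Function('d')(-5)))), 2) = Pow(Mul(Mul(-3, 3), Mul(Mul(Mul(4, 5), -1), Add(-4, -18))), 2) = Pow(Mul(-9, Mul(Mul(20, -1), -22)), 2) = Pow(Mul(-9, Mul(-20, -22)), 2) = Pow(Mul(-9, 440), 2) = Pow(-3960, 2) = 15681600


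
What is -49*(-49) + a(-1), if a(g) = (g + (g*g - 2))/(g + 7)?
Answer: 7202/3 ≈ 2400.7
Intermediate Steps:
a(g) = (-2 + g + g**2)/(7 + g) (a(g) = (g + (g**2 - 2))/(7 + g) = (g + (-2 + g**2))/(7 + g) = (-2 + g + g**2)/(7 + g))
-49*(-49) + a(-1) = -49*(-49) + (-2 - 1 + (-1)**2)/(7 - 1) = 2401 + (-2 - 1 + 1)/6 = 2401 + (1/6)*(-2) = 2401 - 1/3 = 7202/3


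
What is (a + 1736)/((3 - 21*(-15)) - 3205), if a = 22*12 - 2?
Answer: -1998/2887 ≈ -0.69207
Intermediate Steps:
a = 262 (a = 264 - 2 = 262)
(a + 1736)/((3 - 21*(-15)) - 3205) = (262 + 1736)/((3 - 21*(-15)) - 3205) = 1998/((3 + 315) - 3205) = 1998/(318 - 3205) = 1998/(-2887) = 1998*(-1/2887) = -1998/2887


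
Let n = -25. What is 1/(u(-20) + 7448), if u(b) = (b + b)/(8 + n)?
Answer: 17/126656 ≈ 0.00013422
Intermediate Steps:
u(b) = -2*b/17 (u(b) = (b + b)/(8 - 25) = (2*b)/(-17) = (2*b)*(-1/17) = -2*b/17)
1/(u(-20) + 7448) = 1/(-2/17*(-20) + 7448) = 1/(40/17 + 7448) = 1/(126656/17) = 17/126656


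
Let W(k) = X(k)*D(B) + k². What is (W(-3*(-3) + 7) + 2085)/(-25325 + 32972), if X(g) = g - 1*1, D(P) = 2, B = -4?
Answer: 2371/7647 ≈ 0.31006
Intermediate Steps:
X(g) = -1 + g (X(g) = g - 1 = -1 + g)
W(k) = -2 + k² + 2*k (W(k) = (-1 + k)*2 + k² = (-2 + 2*k) + k² = -2 + k² + 2*k)
(W(-3*(-3) + 7) + 2085)/(-25325 + 32972) = ((-2 + (-3*(-3) + 7)² + 2*(-3*(-3) + 7)) + 2085)/(-25325 + 32972) = ((-2 + (9 + 7)² + 2*(9 + 7)) + 2085)/7647 = ((-2 + 16² + 2*16) + 2085)*(1/7647) = ((-2 + 256 + 32) + 2085)*(1/7647) = (286 + 2085)*(1/7647) = 2371*(1/7647) = 2371/7647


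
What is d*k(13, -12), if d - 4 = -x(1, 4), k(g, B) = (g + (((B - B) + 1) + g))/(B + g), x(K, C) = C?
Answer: 0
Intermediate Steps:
k(g, B) = (1 + 2*g)/(B + g) (k(g, B) = (g + ((0 + 1) + g))/(B + g) = (g + (1 + g))/(B + g) = (1 + 2*g)/(B + g))
d = 0 (d = 4 - 1*4 = 4 - 4 = 0)
d*k(13, -12) = 0*((1 + 2*13)/(-12 + 13)) = 0*((1 + 26)/1) = 0*(1*27) = 0*27 = 0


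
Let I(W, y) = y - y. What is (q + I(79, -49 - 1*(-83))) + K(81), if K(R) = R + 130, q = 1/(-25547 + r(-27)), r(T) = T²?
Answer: 5236597/24818 ≈ 211.00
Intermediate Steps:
I(W, y) = 0
q = -1/24818 (q = 1/(-25547 + (-27)²) = 1/(-25547 + 729) = 1/(-24818) = -1/24818 ≈ -4.0293e-5)
K(R) = 130 + R
(q + I(79, -49 - 1*(-83))) + K(81) = (-1/24818 + 0) + (130 + 81) = -1/24818 + 211 = 5236597/24818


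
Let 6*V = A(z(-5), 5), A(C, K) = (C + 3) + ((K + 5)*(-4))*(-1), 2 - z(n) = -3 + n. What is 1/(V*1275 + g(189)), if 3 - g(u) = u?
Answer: 2/22153 ≈ 9.0281e-5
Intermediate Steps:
g(u) = 3 - u
z(n) = 5 - n (z(n) = 2 - (-3 + n) = 2 + (3 - n) = 5 - n)
A(C, K) = 23 + C + 4*K (A(C, K) = (3 + C) + ((5 + K)*(-4))*(-1) = (3 + C) + (-20 - 4*K)*(-1) = (3 + C) + (20 + 4*K) = 23 + C + 4*K)
V = 53/6 (V = (23 + (5 - 1*(-5)) + 4*5)/6 = (23 + (5 + 5) + 20)/6 = (23 + 10 + 20)/6 = (⅙)*53 = 53/6 ≈ 8.8333)
1/(V*1275 + g(189)) = 1/((53/6)*1275 + (3 - 1*189)) = 1/(22525/2 + (3 - 189)) = 1/(22525/2 - 186) = 1/(22153/2) = 2/22153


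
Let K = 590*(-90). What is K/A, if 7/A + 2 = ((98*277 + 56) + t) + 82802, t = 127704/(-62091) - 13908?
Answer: -35202024615000/48293 ≈ -7.2893e+8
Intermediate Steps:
K = -53100
t = -287896444/20697 (t = 127704*(-1/62091) - 13908 = -42568/20697 - 13908 = -287896444/20697 ≈ -13910.)
A = 144879/1988814950 (A = 7/(-2 + (((98*277 + 56) - 287896444/20697) + 82802)) = 7/(-2 + (((27146 + 56) - 287896444/20697) + 82802)) = 7/(-2 + ((27202 - 287896444/20697) + 82802)) = 7/(-2 + (275103350/20697 + 82802)) = 7/(-2 + 1988856344/20697) = 7/(1988814950/20697) = 7*(20697/1988814950) = 144879/1988814950 ≈ 7.2847e-5)
K/A = -53100/144879/1988814950 = -53100*1988814950/144879 = -35202024615000/48293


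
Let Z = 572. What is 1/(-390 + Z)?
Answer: 1/182 ≈ 0.0054945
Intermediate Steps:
1/(-390 + Z) = 1/(-390 + 572) = 1/182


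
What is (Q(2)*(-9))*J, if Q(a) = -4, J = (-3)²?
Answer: 324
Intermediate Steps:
J = 9
(Q(2)*(-9))*J = -4*(-9)*9 = 36*9 = 324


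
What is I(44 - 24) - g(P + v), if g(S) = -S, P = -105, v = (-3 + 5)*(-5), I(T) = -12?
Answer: -127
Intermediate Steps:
v = -10 (v = 2*(-5) = -10)
I(44 - 24) - g(P + v) = -12 - (-1)*(-105 - 10) = -12 - (-1)*(-115) = -12 - 1*115 = -12 - 115 = -127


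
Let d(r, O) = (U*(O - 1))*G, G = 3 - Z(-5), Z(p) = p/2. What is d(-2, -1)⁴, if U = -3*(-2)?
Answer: 18974736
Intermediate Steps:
U = 6
Z(p) = p/2 (Z(p) = p*(½) = p/2)
G = 11/2 (G = 3 - (-5)/2 = 3 - 1*(-5/2) = 3 + 5/2 = 11/2 ≈ 5.5000)
d(r, O) = -33 + 33*O (d(r, O) = (6*(O - 1))*(11/2) = (6*(-1 + O))*(11/2) = (-6 + 6*O)*(11/2) = -33 + 33*O)
d(-2, -1)⁴ = (-33 + 33*(-1))⁴ = (-33 - 33)⁴ = (-66)⁴ = 18974736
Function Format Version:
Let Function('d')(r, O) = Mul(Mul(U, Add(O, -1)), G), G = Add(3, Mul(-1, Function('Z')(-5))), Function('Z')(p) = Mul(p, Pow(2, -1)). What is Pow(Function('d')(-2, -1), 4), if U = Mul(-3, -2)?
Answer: 18974736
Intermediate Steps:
U = 6
Function('Z')(p) = Mul(Rational(1, 2), p) (Function('Z')(p) = Mul(p, Rational(1, 2)) = Mul(Rational(1, 2), p))
G = Rational(11, 2) (G = Add(3, Mul(-1, Mul(Rational(1, 2), -5))) = Add(3, Mul(-1, Rational(-5, 2))) = Add(3, Rational(5, 2)) = Rational(11, 2) ≈ 5.5000)
Function('d')(r, O) = Add(-33, Mul(33, O)) (Function('d')(r, O) = Mul(Mul(6, Add(O, -1)), Rational(11, 2)) = Mul(Mul(6, Add(-1, O)), Rational(11, 2)) = Mul(Add(-6, Mul(6, O)), Rational(11, 2)) = Add(-33, Mul(33, O)))
Pow(Function('d')(-2, -1), 4) = Pow(Add(-33, Mul(33, -1)), 4) = Pow(Add(-33, -33), 4) = Pow(-66, 4) = 18974736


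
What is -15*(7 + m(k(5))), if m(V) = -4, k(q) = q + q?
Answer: -45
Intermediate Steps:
k(q) = 2*q
-15*(7 + m(k(5))) = -15*(7 - 4) = -15*3 = -45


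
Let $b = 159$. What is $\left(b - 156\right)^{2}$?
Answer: $9$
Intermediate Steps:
$\left(b - 156\right)^{2} = \left(159 - 156\right)^{2} = 3^{2} = 9$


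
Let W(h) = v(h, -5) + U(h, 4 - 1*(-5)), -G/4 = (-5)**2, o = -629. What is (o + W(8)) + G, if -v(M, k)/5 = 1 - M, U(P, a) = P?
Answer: -686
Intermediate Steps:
v(M, k) = -5 + 5*M (v(M, k) = -5*(1 - M) = -5 + 5*M)
G = -100 (G = -4*(-5)**2 = -4*25 = -100)
W(h) = -5 + 6*h (W(h) = (-5 + 5*h) + h = -5 + 6*h)
(o + W(8)) + G = (-629 + (-5 + 6*8)) - 100 = (-629 + (-5 + 48)) - 100 = (-629 + 43) - 100 = -586 - 100 = -686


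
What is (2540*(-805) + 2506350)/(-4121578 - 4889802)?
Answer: -6595/128734 ≈ -0.051230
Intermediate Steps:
(2540*(-805) + 2506350)/(-4121578 - 4889802) = (-2044700 + 2506350)/(-9011380) = 461650*(-1/9011380) = -6595/128734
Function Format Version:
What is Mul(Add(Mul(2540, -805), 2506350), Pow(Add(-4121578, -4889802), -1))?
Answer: Rational(-6595, 128734) ≈ -0.051230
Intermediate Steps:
Mul(Add(Mul(2540, -805), 2506350), Pow(Add(-4121578, -4889802), -1)) = Mul(Add(-2044700, 2506350), Pow(-9011380, -1)) = Mul(461650, Rational(-1, 9011380)) = Rational(-6595, 128734)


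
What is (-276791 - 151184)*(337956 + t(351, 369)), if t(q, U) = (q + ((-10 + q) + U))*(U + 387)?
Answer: -487922314200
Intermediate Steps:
t(q, U) = (387 + U)*(-10 + U + 2*q) (t(q, U) = (q + (-10 + U + q))*(387 + U) = (-10 + U + 2*q)*(387 + U) = (387 + U)*(-10 + U + 2*q))
(-276791 - 151184)*(337956 + t(351, 369)) = (-276791 - 151184)*(337956 + (-3870 + 369² + 377*369 + 774*351 + 2*369*351)) = -427975*(337956 + (-3870 + 136161 + 139113 + 271674 + 259038)) = -427975*(337956 + 802116) = -427975*1140072 = -487922314200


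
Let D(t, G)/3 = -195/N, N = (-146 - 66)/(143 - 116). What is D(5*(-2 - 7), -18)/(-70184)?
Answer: -15795/14879008 ≈ -0.0010616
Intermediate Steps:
N = -212/27 ≈ -7.8519
D(t, G) = 15795/212 (D(t, G) = 3*(-195/(-212/27)) = 3*(-195*(-27/212)) = 3*(5265/212) = 15795/212)
D(5*(-2 - 7), -18)/(-70184) = (15795/212)/(-70184) = (15795/212)*(-1/70184) = -15795/14879008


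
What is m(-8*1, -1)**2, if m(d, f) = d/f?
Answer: 64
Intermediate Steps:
m(-8*1, -1)**2 = (-8*1/(-1))**2 = (-8*(-1))**2 = 8**2 = 64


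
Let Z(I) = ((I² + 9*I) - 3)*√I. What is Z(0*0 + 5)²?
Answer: 22445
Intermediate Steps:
Z(I) = √I*(-3 + I² + 9*I) (Z(I) = (-3 + I² + 9*I)*√I = √I*(-3 + I² + 9*I))
Z(0*0 + 5)² = (√(0*0 + 5)*(-3 + (0*0 + 5)² + 9*(0*0 + 5)))² = (√(0 + 5)*(-3 + (0 + 5)² + 9*(0 + 5)))² = (√5*(-3 + 5² + 9*5))² = (√5*(-3 + 25 + 45))² = (√5*67)² = (67*√5)² = 22445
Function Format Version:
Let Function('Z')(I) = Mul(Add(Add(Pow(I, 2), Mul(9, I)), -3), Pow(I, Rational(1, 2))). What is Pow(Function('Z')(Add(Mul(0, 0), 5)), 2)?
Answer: 22445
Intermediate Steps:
Function('Z')(I) = Mul(Pow(I, Rational(1, 2)), Add(-3, Pow(I, 2), Mul(9, I))) (Function('Z')(I) = Mul(Add(-3, Pow(I, 2), Mul(9, I)), Pow(I, Rational(1, 2))) = Mul(Pow(I, Rational(1, 2)), Add(-3, Pow(I, 2), Mul(9, I))))
Pow(Function('Z')(Add(Mul(0, 0), 5)), 2) = Pow(Mul(Pow(Add(Mul(0, 0), 5), Rational(1, 2)), Add(-3, Pow(Add(Mul(0, 0), 5), 2), Mul(9, Add(Mul(0, 0), 5)))), 2) = Pow(Mul(Pow(Add(0, 5), Rational(1, 2)), Add(-3, Pow(Add(0, 5), 2), Mul(9, Add(0, 5)))), 2) = Pow(Mul(Pow(5, Rational(1, 2)), Add(-3, Pow(5, 2), Mul(9, 5))), 2) = Pow(Mul(Pow(5, Rational(1, 2)), Add(-3, 25, 45)), 2) = Pow(Mul(Pow(5, Rational(1, 2)), 67), 2) = Pow(Mul(67, Pow(5, Rational(1, 2))), 2) = 22445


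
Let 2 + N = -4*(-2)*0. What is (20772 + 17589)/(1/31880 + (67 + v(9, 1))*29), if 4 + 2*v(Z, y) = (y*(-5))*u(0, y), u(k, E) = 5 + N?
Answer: 407649560/17719967 ≈ 23.005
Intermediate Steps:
N = -2 (N = -2 - 4*(-2)*0 = -2 + 8*0 = -2 + 0 = -2)
u(k, E) = 3 (u(k, E) = 5 - 2 = 3)
v(Z, y) = -2 - 15*y/2 (v(Z, y) = -2 + ((y*(-5))*3)/2 = -2 + (-5*y*3)/2 = -2 + (-15*y)/2 = -2 - 15*y/2)
(20772 + 17589)/(1/31880 + (67 + v(9, 1))*29) = (20772 + 17589)/(1/31880 + (67 + (-2 - 15/2*1))*29) = 38361/(1/31880 + (67 + (-2 - 15/2))*29) = 38361/(1/31880 + (67 - 19/2)*29) = 38361/(1/31880 + (115/2)*29) = 38361/(1/31880 + 3335/2) = 38361/(53159901/31880) = 38361*(31880/53159901) = 407649560/17719967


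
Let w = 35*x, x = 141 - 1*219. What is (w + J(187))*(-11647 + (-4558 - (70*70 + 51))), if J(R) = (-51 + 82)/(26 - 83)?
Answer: 1097580332/19 ≈ 5.7767e+7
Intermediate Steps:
x = -78 (x = 141 - 219 = -78)
J(R) = -31/57 (J(R) = 31/(-57) = 31*(-1/57) = -31/57)
w = -2730 (w = 35*(-78) = -2730)
(w + J(187))*(-11647 + (-4558 - (70*70 + 51))) = (-2730 - 31/57)*(-11647 + (-4558 - (70*70 + 51))) = -155641*(-11647 + (-4558 - (4900 + 51)))/57 = -155641*(-11647 + (-4558 - 1*4951))/57 = -155641*(-11647 + (-4558 - 4951))/57 = -155641*(-11647 - 9509)/57 = -155641/57*(-21156) = 1097580332/19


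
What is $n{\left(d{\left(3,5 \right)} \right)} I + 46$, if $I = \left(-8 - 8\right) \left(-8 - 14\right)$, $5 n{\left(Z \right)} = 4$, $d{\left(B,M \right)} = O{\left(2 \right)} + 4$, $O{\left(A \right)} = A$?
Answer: $\frac{1638}{5} \approx 327.6$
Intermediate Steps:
$d{\left(B,M \right)} = 6$ ($d{\left(B,M \right)} = 2 + 4 = 6$)
$n{\left(Z \right)} = \frac{4}{5}$ ($n{\left(Z \right)} = \frac{1}{5} \cdot 4 = \frac{4}{5}$)
$I = 352$ ($I = \left(-16\right) \left(-22\right) = 352$)
$n{\left(d{\left(3,5 \right)} \right)} I + 46 = \frac{4}{5} \cdot 352 + 46 = \frac{1408}{5} + 46 = \frac{1638}{5}$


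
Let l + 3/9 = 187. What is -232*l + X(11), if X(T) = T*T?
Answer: -129557/3 ≈ -43186.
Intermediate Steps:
l = 560/3 (l = -⅓ + 187 = 560/3 ≈ 186.67)
X(T) = T²
-232*l + X(11) = -232*560/3 + 11² = -129920/3 + 121 = -129557/3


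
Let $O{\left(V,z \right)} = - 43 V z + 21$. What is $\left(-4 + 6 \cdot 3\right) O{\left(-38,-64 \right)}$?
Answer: $-1463770$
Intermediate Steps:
$O{\left(V,z \right)} = 21 - 43 V z$ ($O{\left(V,z \right)} = - 43 V z + 21 = 21 - 43 V z$)
$\left(-4 + 6 \cdot 3\right) O{\left(-38,-64 \right)} = \left(-4 + 6 \cdot 3\right) \left(21 - \left(-1634\right) \left(-64\right)\right) = \left(-4 + 18\right) \left(21 - 104576\right) = 14 \left(-104555\right) = -1463770$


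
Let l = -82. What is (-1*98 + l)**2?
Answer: 32400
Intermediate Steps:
(-1*98 + l)**2 = (-1*98 - 82)**2 = (-98 - 82)**2 = (-180)**2 = 32400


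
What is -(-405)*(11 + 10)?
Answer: 8505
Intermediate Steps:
-(-405)*(11 + 10) = -(-405)*21 = -27*(-315) = 8505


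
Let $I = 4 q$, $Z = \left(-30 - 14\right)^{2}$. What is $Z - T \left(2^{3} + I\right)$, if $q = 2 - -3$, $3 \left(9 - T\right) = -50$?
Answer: $\frac{3652}{3} \approx 1217.3$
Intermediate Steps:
$T = \frac{77}{3}$ ($T = 9 - - \frac{50}{3} = 9 + \frac{50}{3} = \frac{77}{3} \approx 25.667$)
$Z = 1936$ ($Z = \left(-44\right)^{2} = 1936$)
$q = 5$ ($q = 2 + 3 = 5$)
$I = 20$ ($I = 4 \cdot 5 = 20$)
$Z - T \left(2^{3} + I\right) = 1936 - \frac{77 \left(2^{3} + 20\right)}{3} = 1936 - \frac{77 \left(8 + 20\right)}{3} = 1936 - \frac{77}{3} \cdot 28 = 1936 - \frac{2156}{3} = \frac{3652}{3}$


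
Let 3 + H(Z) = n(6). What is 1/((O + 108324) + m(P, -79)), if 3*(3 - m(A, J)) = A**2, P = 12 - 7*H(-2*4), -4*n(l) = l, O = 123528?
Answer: 4/924897 ≈ 4.3248e-6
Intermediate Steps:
n(l) = -l/4
H(Z) = -9/2 (H(Z) = -3 - 1/4*6 = -3 - 3/2 = -9/2)
P = 87/2 (P = 12 - 7*(-9/2) = 12 + 63/2 = 87/2 ≈ 43.500)
m(A, J) = 3 - A**2/3
1/((O + 108324) + m(P, -79)) = 1/((123528 + 108324) + (3 - (87/2)**2/3)) = 1/(231852 + (3 - 1/3*7569/4)) = 1/(231852 + (3 - 2523/4)) = 1/(231852 - 2511/4) = 1/(924897/4) = 4/924897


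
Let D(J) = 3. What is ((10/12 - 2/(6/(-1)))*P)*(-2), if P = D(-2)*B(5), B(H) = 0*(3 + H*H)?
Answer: 0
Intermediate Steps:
B(H) = 0 (B(H) = 0*(3 + H²) = 0)
P = 0 (P = 3*0 = 0)
((10/12 - 2/(6/(-1)))*P)*(-2) = ((10/12 - 2/(6/(-1)))*0)*(-2) = ((10*(1/12) - 2/(6*(-1)))*0)*(-2) = ((⅚ - 2/(-6))*0)*(-2) = ((⅚ - 2*(-⅙))*0)*(-2) = ((⅚ + ⅓)*0)*(-2) = ((7/6)*0)*(-2) = 0*(-2) = 0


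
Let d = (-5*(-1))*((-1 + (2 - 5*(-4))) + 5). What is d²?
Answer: 16900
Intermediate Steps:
d = 130 (d = 5*((-1 + (2 + 20)) + 5) = 5*((-1 + 22) + 5) = 5*(21 + 5) = 5*26 = 130)
d² = 130² = 16900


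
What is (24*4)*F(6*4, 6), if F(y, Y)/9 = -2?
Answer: -1728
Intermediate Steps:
F(y, Y) = -18 (F(y, Y) = 9*(-2) = -18)
(24*4)*F(6*4, 6) = (24*4)*(-18) = 96*(-18) = -1728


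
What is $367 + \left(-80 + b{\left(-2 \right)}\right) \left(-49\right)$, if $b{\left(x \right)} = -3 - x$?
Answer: $4336$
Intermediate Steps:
$367 + \left(-80 + b{\left(-2 \right)}\right) \left(-49\right) = 367 + \left(-80 - 1\right) \left(-49\right) = 367 - -3969 = 367 + 3969 = 4336$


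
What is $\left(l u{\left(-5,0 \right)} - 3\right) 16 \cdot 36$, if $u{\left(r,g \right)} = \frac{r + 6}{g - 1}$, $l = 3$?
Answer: $-3456$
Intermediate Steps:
$u{\left(r,g \right)} = \frac{6 + r}{-1 + g}$
$\left(l u{\left(-5,0 \right)} - 3\right) 16 \cdot 36 = \left(3 \frac{6 - 5}{-1 + 0} - 3\right) 16 \cdot 36 = \left(3 \frac{1}{-1} \cdot 1 - 3\right) 16 \cdot 36 = \left(3 \left(\left(-1\right) 1\right) - 3\right) 16 \cdot 36 = \left(3 \left(-1\right) - 3\right) 16 \cdot 36 = \left(-3 - 3\right) 16 \cdot 36 = \left(-6\right) 16 \cdot 36 = \left(-96\right) 36 = -3456$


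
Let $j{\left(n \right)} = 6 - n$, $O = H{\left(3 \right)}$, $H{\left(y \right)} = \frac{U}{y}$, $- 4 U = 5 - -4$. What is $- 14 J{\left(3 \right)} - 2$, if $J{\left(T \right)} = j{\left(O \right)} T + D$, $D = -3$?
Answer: $- \frac{487}{2} \approx -243.5$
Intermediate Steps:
$U = - \frac{9}{4}$ ($U = - \frac{5 - -4}{4} = - \frac{5 + 4}{4} = \left(- \frac{1}{4}\right) 9 = - \frac{9}{4} \approx -2.25$)
$H{\left(y \right)} = - \frac{9}{4 y}$
$O = - \frac{3}{4}$ ($O = - \frac{9}{4 \cdot 3} = \left(- \frac{9}{4}\right) \frac{1}{3} = - \frac{3}{4} \approx -0.75$)
$J{\left(T \right)} = -3 + \frac{27 T}{4}$ ($J{\left(T \right)} = \left(6 - - \frac{3}{4}\right) T - 3 = \left(6 + \frac{3}{4}\right) T - 3 = \frac{27 T}{4} - 3 = -3 + \frac{27 T}{4}$)
$- 14 J{\left(3 \right)} - 2 = - 14 \left(-3 + \frac{27}{4} \cdot 3\right) - 2 = - 14 \left(-3 + \frac{81}{4}\right) - 2 = \left(-14\right) \frac{69}{4} - 2 = - \frac{483}{2} - 2 = - \frac{487}{2}$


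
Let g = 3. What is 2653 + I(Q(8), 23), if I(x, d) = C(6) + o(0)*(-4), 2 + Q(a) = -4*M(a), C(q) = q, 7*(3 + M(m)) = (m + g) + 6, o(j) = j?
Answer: 2659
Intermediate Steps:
M(m) = -12/7 + m/7 (M(m) = -3 + ((m + 3) + 6)/7 = -3 + ((3 + m) + 6)/7 = -3 + (9 + m)/7 = -3 + (9/7 + m/7) = -12/7 + m/7)
Q(a) = 34/7 - 4*a/7 (Q(a) = -2 - 4*(-12/7 + a/7) = -2 + (48/7 - 4*a/7) = 34/7 - 4*a/7)
I(x, d) = 6 (I(x, d) = 6 + 0*(-4) = 6 + 0 = 6)
2653 + I(Q(8), 23) = 2653 + 6 = 2659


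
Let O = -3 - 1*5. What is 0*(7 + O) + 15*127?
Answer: 1905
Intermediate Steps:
O = -8 (O = -3 - 5 = -8)
0*(7 + O) + 15*127 = 0*(7 - 8) + 15*127 = 0*(-1) + 1905 = 0 + 1905 = 1905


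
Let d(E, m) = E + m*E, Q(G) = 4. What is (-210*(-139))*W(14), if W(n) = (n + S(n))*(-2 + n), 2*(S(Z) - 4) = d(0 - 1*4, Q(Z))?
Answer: 2802240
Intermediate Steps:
d(E, m) = E + E*m
S(Z) = -6 (S(Z) = 4 + ((0 - 1*4)*(1 + 4))/2 = 4 + ((0 - 4)*5)/2 = 4 + (-4*5)/2 = 4 + (½)*(-20) = 4 - 10 = -6)
W(n) = (-6 + n)*(-2 + n) (W(n) = (n - 6)*(-2 + n) = (-6 + n)*(-2 + n))
(-210*(-139))*W(14) = (-210*(-139))*(12 + 14² - 8*14) = 29190*(12 + 196 - 112) = 29190*96 = 2802240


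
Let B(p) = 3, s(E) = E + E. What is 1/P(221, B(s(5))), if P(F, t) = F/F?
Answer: 1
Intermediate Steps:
s(E) = 2*E
P(F, t) = 1
1/P(221, B(s(5))) = 1/1 = 1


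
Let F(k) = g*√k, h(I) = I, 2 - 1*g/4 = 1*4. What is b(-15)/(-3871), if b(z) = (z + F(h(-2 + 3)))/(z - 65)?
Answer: -23/309680 ≈ -7.4270e-5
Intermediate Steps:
g = -8 (g = 8 - 4*4 = 8 - 16 = -8)
F(k) = -8*√k
b(z) = (-8 + z)/(-65 + z) (b(z) = (z - 8*√(-2 + 3))/(z - 65) = (z - 8*√1)/(-65 + z) = (z - 8*1)/(-65 + z) = (z - 8)/(-65 + z) = (-8 + z)/(-65 + z))
b(-15)/(-3871) = ((-8 - 15)/(-65 - 15))/(-3871) = (-23/(-80))*(-1/3871) = -1/80*(-23)*(-1/3871) = (23/80)*(-1/3871) = -23/309680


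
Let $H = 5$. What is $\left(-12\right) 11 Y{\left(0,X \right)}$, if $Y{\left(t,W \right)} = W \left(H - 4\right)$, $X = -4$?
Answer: $528$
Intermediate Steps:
$Y{\left(t,W \right)} = W$ ($Y{\left(t,W \right)} = W \left(5 - 4\right) = W 1 = W$)
$\left(-12\right) 11 Y{\left(0,X \right)} = \left(-12\right) 11 \left(-4\right) = \left(-132\right) \left(-4\right) = 528$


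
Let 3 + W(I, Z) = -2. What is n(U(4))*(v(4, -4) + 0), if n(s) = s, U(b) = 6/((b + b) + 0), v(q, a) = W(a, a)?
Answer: -15/4 ≈ -3.7500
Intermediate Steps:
W(I, Z) = -5 (W(I, Z) = -3 - 2 = -5)
v(q, a) = -5
U(b) = 3/b (U(b) = 6/(2*b + 0) = 6/((2*b)) = 6*(1/(2*b)) = 3/b)
n(U(4))*(v(4, -4) + 0) = (3/4)*(-5 + 0) = (3*(1/4))*(-5) = (3/4)*(-5) = -15/4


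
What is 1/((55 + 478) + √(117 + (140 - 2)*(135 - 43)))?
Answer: 533/271276 - √12813/271276 ≈ 0.0015475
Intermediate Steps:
1/((55 + 478) + √(117 + (140 - 2)*(135 - 43))) = 1/(533 + √(117 + 138*92)) = 1/(533 + √(117 + 12696)) = 1/(533 + √12813)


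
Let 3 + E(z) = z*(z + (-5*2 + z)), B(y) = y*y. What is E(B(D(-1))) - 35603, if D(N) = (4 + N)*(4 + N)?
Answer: -23294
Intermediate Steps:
D(N) = (4 + N)²
B(y) = y²
E(z) = -3 + z*(-10 + 2*z) (E(z) = -3 + z*(z + (-5*2 + z)) = -3 + z*(z + (-10 + z)) = -3 + z*(-10 + 2*z))
E(B(D(-1))) - 35603 = (-3 - 10*(4 - 1)⁴ + 2*(((4 - 1)²)²)²) - 35603 = (-3 - 10*(3²)² + 2*((3²)²)²) - 35603 = (-3 - 10*9² + 2*(9²)²) - 35603 = (-3 - 10*81 + 2*81²) - 35603 = (-3 - 810 + 2*6561) - 35603 = (-3 - 810 + 13122) - 35603 = 12309 - 35603 = -23294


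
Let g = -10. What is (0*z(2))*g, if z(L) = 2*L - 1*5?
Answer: 0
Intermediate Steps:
z(L) = -5 + 2*L (z(L) = 2*L - 5 = -5 + 2*L)
(0*z(2))*g = (0*(-5 + 2*2))*(-10) = (0*(-5 + 4))*(-10) = (0*(-1))*(-10) = 0*(-10) = 0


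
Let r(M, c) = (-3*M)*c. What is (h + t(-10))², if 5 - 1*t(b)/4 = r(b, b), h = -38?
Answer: 1397124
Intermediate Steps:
r(M, c) = -3*M*c
t(b) = 20 + 12*b² (t(b) = 20 - (-12)*b*b = 20 - (-12)*b² = 20 + 12*b²)
(h + t(-10))² = (-38 + (20 + 12*(-10)²))² = (-38 + (20 + 12*100))² = (-38 + (20 + 1200))² = (-38 + 1220)² = 1182² = 1397124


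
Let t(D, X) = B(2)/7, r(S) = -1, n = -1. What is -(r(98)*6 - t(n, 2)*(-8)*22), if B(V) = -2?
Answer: 394/7 ≈ 56.286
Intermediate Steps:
t(D, X) = -2/7
-(r(98)*6 - t(n, 2)*(-8)*22) = -(-1*6 - (-2/7*(-8))*22) = -(-6 - 16*22/7) = -(-6 - 1*352/7) = -(-6 - 352/7) = -1*(-394/7) = 394/7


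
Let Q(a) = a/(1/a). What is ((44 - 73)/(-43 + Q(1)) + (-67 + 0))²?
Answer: 7756225/1764 ≈ 4397.0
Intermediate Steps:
Q(a) = a² (Q(a) = a*a = a²)
((44 - 73)/(-43 + Q(1)) + (-67 + 0))² = ((44 - 73)/(-43 + 1²) + (-67 + 0))² = (-29/(-43 + 1) - 67)² = (-29/(-42) - 67)² = (-29*(-1/42) - 67)² = (29/42 - 67)² = (-2785/42)² = 7756225/1764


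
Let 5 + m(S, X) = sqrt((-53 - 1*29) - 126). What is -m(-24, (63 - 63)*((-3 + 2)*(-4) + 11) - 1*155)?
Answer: 5 - 4*I*sqrt(13) ≈ 5.0 - 14.422*I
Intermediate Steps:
m(S, X) = -5 + 4*I*sqrt(13) (m(S, X) = -5 + sqrt((-53 - 1*29) - 126) = -5 + sqrt((-53 - 29) - 126) = -5 + sqrt(-82 - 126) = -5 + sqrt(-208) = -5 + 4*I*sqrt(13))
-m(-24, (63 - 63)*((-3 + 2)*(-4) + 11) - 1*155) = -(-5 + 4*I*sqrt(13)) = 5 - 4*I*sqrt(13)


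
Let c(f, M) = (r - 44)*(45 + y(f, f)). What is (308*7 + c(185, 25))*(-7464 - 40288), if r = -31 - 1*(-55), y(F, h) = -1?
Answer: -60931552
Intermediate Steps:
r = 24 (r = -31 + 55 = 24)
c(f, M) = -880 (c(f, M) = (24 - 44)*(45 - 1) = -20*44 = -880)
(308*7 + c(185, 25))*(-7464 - 40288) = (308*7 - 880)*(-7464 - 40288) = (2156 - 880)*(-47752) = 1276*(-47752) = -60931552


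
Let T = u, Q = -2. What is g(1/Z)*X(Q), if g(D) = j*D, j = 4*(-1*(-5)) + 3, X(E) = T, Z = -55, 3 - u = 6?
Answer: 69/55 ≈ 1.2545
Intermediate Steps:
u = -3 (u = 3 - 1*6 = 3 - 6 = -3)
T = -3
X(E) = -3
j = 23 (j = 4*5 + 3 = 20 + 3 = 23)
g(D) = 23*D
g(1/Z)*X(Q) = (23/(-55))*(-3) = (23*(-1/55))*(-3) = -23/55*(-3) = 69/55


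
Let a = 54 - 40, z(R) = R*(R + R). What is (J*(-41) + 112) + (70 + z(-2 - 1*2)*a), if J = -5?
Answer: 835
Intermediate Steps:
z(R) = 2*R**2 (z(R) = R*(2*R) = 2*R**2)
a = 14
(J*(-41) + 112) + (70 + z(-2 - 1*2)*a) = (-5*(-41) + 112) + (70 + (2*(-2 - 1*2)**2)*14) = (205 + 112) + (70 + (2*(-2 - 2)**2)*14) = 317 + (70 + (2*(-4)**2)*14) = 317 + (70 + (2*16)*14) = 317 + (70 + 32*14) = 317 + (70 + 448) = 317 + 518 = 835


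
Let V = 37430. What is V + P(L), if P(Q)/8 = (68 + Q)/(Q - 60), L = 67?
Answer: 263090/7 ≈ 37584.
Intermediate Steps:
P(Q) = 8*(68 + Q)/(-60 + Q) (P(Q) = 8*((68 + Q)/(Q - 60)) = 8*((68 + Q)/(-60 + Q)) = 8*(68 + Q)/(-60 + Q))
V + P(L) = 37430 + 8*(68 + 67)/(-60 + 67) = 37430 + 8*135/7 = 37430 + 8*(⅐)*135 = 37430 + 1080/7 = 263090/7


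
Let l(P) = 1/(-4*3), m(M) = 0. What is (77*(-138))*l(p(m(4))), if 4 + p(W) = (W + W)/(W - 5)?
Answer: 1771/2 ≈ 885.50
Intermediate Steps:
p(W) = -4 + 2*W/(-5 + W) (p(W) = -4 + (W + W)/(W - 5) = -4 + (2*W)/(-5 + W) = -4 + 2*W/(-5 + W))
l(P) = -1/12 (l(P) = 1/(-12) = -1/12)
(77*(-138))*l(p(m(4))) = (77*(-138))*(-1/12) = -10626*(-1/12) = 1771/2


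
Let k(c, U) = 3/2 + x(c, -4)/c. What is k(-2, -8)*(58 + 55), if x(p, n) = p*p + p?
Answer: 113/2 ≈ 56.500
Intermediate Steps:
x(p, n) = p + p**2 (x(p, n) = p**2 + p = p + p**2)
k(c, U) = 5/2 + c (k(c, U) = 3/2 + (c*(1 + c))/c = 3*(1/2) + (1 + c) = 3/2 + (1 + c) = 5/2 + c)
k(-2, -8)*(58 + 55) = (5/2 - 2)*(58 + 55) = (1/2)*113 = 113/2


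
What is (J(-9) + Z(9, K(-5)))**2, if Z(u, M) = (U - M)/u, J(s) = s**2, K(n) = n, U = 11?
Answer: 555025/81 ≈ 6852.2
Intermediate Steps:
Z(u, M) = (11 - M)/u
(J(-9) + Z(9, K(-5)))**2 = ((-9)**2 + (11 - 1*(-5))/9)**2 = (81 + (11 + 5)/9)**2 = (81 + (1/9)*16)**2 = (81 + 16/9)**2 = (745/9)**2 = 555025/81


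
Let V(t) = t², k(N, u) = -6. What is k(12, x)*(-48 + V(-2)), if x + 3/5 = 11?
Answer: 264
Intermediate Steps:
x = 52/5 (x = -⅗ + 11 = 52/5 ≈ 10.400)
k(12, x)*(-48 + V(-2)) = -6*(-48 + (-2)²) = -6*(-48 + 4) = -6*(-44) = 264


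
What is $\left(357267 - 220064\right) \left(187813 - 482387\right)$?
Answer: $-40416436522$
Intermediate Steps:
$\left(357267 - 220064\right) \left(187813 - 482387\right) = 137203 \left(-294574\right) = -40416436522$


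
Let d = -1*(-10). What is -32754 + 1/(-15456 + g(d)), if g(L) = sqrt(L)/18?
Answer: -1267574746170630/38699845627 - 9*sqrt(10)/38699845627 ≈ -32754.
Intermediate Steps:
d = 10
g(L) = sqrt(L)/18
-32754 + 1/(-15456 + g(d)) = -32754 + 1/(-15456 + sqrt(10)/18)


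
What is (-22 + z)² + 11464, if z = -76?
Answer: 21068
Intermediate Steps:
(-22 + z)² + 11464 = (-22 - 76)² + 11464 = (-98)² + 11464 = 9604 + 11464 = 21068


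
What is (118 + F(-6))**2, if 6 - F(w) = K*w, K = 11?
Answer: 36100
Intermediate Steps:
F(w) = 6 - 11*w
(118 + F(-6))**2 = (118 + (6 - 11*(-6)))**2 = (118 + (6 + 66))**2 = (118 + 72)**2 = 190**2 = 36100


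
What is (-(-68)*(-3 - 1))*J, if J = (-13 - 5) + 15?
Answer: 816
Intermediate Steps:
J = -3 (J = -18 + 15 = -3)
(-(-68)*(-3 - 1))*J = -(-68)*(-3 - 1)*(-3) = -(-68)*(-4)*(-3) = -34*8*(-3) = -272*(-3) = 816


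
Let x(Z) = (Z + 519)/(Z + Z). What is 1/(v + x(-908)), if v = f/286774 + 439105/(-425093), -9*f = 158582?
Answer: -996212726492904/876864485810357 ≈ -1.1361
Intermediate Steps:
f = -158582/9 (f = -⅑*158582 = -158582/9 ≈ -17620.)
x(Z) = (519 + Z)/(2*Z) (x(Z) = (519 + Z)/((2*Z)) = (519 + Z)*(1/(2*Z)) = (519 + Z)/(2*Z))
v = -600363586778/548575289919 (v = -158582/9/286774 + 439105/(-425093) = -158582/9*1/286774 + 439105*(-1/425093) = -79291/1290483 - 439105/425093 = -600363586778/548575289919 ≈ -1.0944)
1/(v + x(-908)) = 1/(-600363586778/548575289919 + (½)*(519 - 908)/(-908)) = 1/(-600363586778/548575289919 + (½)*(-1/908)*(-389)) = 1/(-600363586778/548575289919 + 389/1816) = 1/(-876864485810357/996212726492904) = -996212726492904/876864485810357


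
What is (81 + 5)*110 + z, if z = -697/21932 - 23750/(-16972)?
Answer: 880450986839/93057476 ≈ 9461.4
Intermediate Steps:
z = 127263879/93057476 (z = -697*1/21932 - 23750*(-1/16972) = -697/21932 + 11875/8486 = 127263879/93057476 ≈ 1.3676)
(81 + 5)*110 + z = (81 + 5)*110 + 127263879/93057476 = 86*110 + 127263879/93057476 = 9460 + 127263879/93057476 = 880450986839/93057476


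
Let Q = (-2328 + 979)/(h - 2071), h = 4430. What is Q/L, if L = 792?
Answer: -1349/1868328 ≈ -0.00072204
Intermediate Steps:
Q = -1349/2359 (Q = (-2328 + 979)/(4430 - 2071) = -1349/2359 ≈ -0.57185)
Q/L = -1349/2359/792 = -1349/2359*1/792 = -1349/1868328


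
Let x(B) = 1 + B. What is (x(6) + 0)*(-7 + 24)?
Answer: 119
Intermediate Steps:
(x(6) + 0)*(-7 + 24) = ((1 + 6) + 0)*(-7 + 24) = (7 + 0)*17 = 7*17 = 119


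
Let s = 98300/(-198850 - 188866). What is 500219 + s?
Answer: 48485702876/96929 ≈ 5.0022e+5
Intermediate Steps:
s = -24575/96929 (s = 98300/(-387716) = 98300*(-1/387716) = -24575/96929 ≈ -0.25354)
500219 + s = 500219 - 24575/96929 = 48485702876/96929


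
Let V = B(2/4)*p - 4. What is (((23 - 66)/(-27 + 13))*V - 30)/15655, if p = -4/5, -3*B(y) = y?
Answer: -4397/1643775 ≈ -0.0026749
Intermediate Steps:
B(y) = -y/3
p = -⅘ (p = -4*⅕ = -⅘ ≈ -0.80000)
V = -58/15 (V = -2/(3*4)*(-⅘) - 4 = -⅓*½*(-⅘) - 4 = -⅙*(-⅘) - 4 = 2/15 - 4 = -58/15 ≈ -3.8667)
(((23 - 66)/(-27 + 13))*V - 30)/15655 = (((23 - 66)/(-27 + 13))*(-58/15) - 30)/15655 = (-43/(-14)*(-58/15) - 30)*(1/15655) = (-43*(-1/14)*(-58/15) - 30)*(1/15655) = ((43/14)*(-58/15) - 30)*(1/15655) = (-1247/105 - 30)*(1/15655) = -4397/105*1/15655 = -4397/1643775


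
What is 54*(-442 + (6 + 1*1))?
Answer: -23490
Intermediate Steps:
54*(-442 + (6 + 1*1)) = 54*(-442 + (6 + 1)) = 54*(-442 + 7) = 54*(-435) = -23490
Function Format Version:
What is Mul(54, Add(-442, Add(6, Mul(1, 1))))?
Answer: -23490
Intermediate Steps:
Mul(54, Add(-442, Add(6, Mul(1, 1)))) = Mul(54, Add(-442, Add(6, 1))) = Mul(54, Add(-442, 7)) = Mul(54, -435) = -23490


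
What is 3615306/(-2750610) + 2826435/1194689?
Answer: 575875677586/547687251715 ≈ 1.0515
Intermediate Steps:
3615306/(-2750610) + 2826435/1194689 = 3615306*(-1/2750610) + 2826435*(1/1194689) = -602551/458435 + 2826435/1194689 = 575875677586/547687251715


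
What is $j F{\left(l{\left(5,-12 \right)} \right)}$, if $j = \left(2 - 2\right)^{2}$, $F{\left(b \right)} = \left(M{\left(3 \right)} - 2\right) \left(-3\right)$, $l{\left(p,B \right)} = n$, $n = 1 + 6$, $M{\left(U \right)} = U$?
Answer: $0$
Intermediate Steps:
$n = 7$
$l{\left(p,B \right)} = 7$
$F{\left(b \right)} = -3$ ($F{\left(b \right)} = \left(3 - 2\right) \left(-3\right) = 1 \left(-3\right) = -3$)
$j = 0$ ($j = 0^{2} = 0$)
$j F{\left(l{\left(5,-12 \right)} \right)} = 0 \left(-3\right) = 0$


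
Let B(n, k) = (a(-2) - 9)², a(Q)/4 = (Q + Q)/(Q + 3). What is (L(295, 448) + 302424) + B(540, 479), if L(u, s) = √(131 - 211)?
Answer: 303049 + 4*I*√5 ≈ 3.0305e+5 + 8.9443*I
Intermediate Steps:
L(u, s) = 4*I*√5 (L(u, s) = √(-80) = 4*I*√5)
a(Q) = 8*Q/(3 + Q) (a(Q) = 4*((Q + Q)/(Q + 3)) = 4*((2*Q)/(3 + Q)) = 4*(2*Q/(3 + Q)) = 8*Q/(3 + Q))
B(n, k) = 625 (B(n, k) = (8*(-2)/(3 - 2) - 9)² = (8*(-2)/1 - 9)² = (8*(-2)*1 - 9)² = (-16 - 9)² = (-25)² = 625)
(L(295, 448) + 302424) + B(540, 479) = (4*I*√5 + 302424) + 625 = (302424 + 4*I*√5) + 625 = 303049 + 4*I*√5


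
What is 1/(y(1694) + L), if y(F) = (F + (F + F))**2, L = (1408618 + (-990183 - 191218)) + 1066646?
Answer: 1/27120587 ≈ 3.6872e-8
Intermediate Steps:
L = 1293863 (L = (1408618 - 1181401) + 1066646 = 227217 + 1066646 = 1293863)
y(F) = 9*F**2 (y(F) = (F + 2*F)**2 = (3*F)**2 = 9*F**2)
1/(y(1694) + L) = 1/(9*1694**2 + 1293863) = 1/(9*2869636 + 1293863) = 1/(25826724 + 1293863) = 1/27120587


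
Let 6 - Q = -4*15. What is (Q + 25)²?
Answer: 8281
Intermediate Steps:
Q = 66 (Q = 6 - (-4)*15 = 6 - 1*(-60) = 6 + 60 = 66)
(Q + 25)² = (66 + 25)² = 91² = 8281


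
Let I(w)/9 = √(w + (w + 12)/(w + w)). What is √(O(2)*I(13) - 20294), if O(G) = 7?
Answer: √(-13718744 + 18018*√78)/26 ≈ 141.63*I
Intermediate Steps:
I(w) = 9*√(w + (12 + w)/(2*w)) (I(w) = 9*√(w + (w + 12)/(w + w)) = 9*√(w + (12 + w)/((2*w))) = 9*√(w + (12 + w)*(1/(2*w))) = 9*√(w + (12 + w)/(2*w)))
√(O(2)*I(13) - 20294) = √(7*(9*√(2 + 4*13 + 24/13)/2) - 20294) = √(7*(9*√(2 + 52 + 24*(1/13))/2) - 20294) = √(7*(9*√(2 + 52 + 24/13)/2) - 20294) = √(7*(9*√(726/13)/2) - 20294) = √(7*(9*(11*√78/13)/2) - 20294) = √(7*(99*√78/26) - 20294) = √(693*√78/26 - 20294) = √(-20294 + 693*√78/26)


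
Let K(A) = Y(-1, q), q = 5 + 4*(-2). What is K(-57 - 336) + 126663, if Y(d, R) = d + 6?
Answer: 126668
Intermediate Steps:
q = -3 (q = 5 - 8 = -3)
Y(d, R) = 6 + d
K(A) = 5 (K(A) = 6 - 1 = 5)
K(-57 - 336) + 126663 = 5 + 126663 = 126668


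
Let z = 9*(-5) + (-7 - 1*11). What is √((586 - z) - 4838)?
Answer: I*√4189 ≈ 64.723*I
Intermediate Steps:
z = -63 (z = -45 + (-7 - 11) = -45 - 18 = -63)
√((586 - z) - 4838) = √((586 - 1*(-63)) - 4838) = √((586 + 63) - 4838) = √(649 - 4838) = √(-4189) = I*√4189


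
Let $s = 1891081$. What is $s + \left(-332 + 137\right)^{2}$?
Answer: $1929106$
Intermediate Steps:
$s + \left(-332 + 137\right)^{2} = 1891081 + \left(-332 + 137\right)^{2} = 1891081 + \left(-195\right)^{2} = 1891081 + 38025 = 1929106$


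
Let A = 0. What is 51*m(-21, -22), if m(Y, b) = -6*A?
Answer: 0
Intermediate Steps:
m(Y, b) = 0 (m(Y, b) = -6*0 = 0)
51*m(-21, -22) = 51*0 = 0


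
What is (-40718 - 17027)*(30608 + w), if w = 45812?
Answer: -4412872900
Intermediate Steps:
(-40718 - 17027)*(30608 + w) = (-40718 - 17027)*(30608 + 45812) = -57745*76420 = -4412872900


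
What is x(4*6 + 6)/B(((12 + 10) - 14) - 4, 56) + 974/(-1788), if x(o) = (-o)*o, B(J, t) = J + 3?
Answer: -808009/6258 ≈ -129.12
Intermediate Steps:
B(J, t) = 3 + J
x(o) = -o²
x(4*6 + 6)/B(((12 + 10) - 14) - 4, 56) + 974/(-1788) = (-(4*6 + 6)²)/(3 + (((12 + 10) - 14) - 4)) + 974/(-1788) = (-(24 + 6)²)/(3 + ((22 - 14) - 4)) + 974*(-1/1788) = (-1*30²)/(3 + (8 - 4)) - 487/894 = (-1*900)/(3 + 4) - 487/894 = -900/7 - 487/894 = -808009/6258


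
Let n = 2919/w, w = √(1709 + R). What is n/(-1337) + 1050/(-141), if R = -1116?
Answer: -350/47 - 417*√593/113263 ≈ -7.5365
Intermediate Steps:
w = √593 (w = √(1709 - 1116) = √593 ≈ 24.352)
n = 2919*√593/593 (n = 2919/(√593) = 2919*(√593/593) = 2919*√593/593 ≈ 119.87)
n/(-1337) + 1050/(-141) = (2919*√593/593)/(-1337) + 1050/(-141) = (2919*√593/593)*(-1/1337) + 1050*(-1/141) = -417*√593/113263 - 350/47 = -350/47 - 417*√593/113263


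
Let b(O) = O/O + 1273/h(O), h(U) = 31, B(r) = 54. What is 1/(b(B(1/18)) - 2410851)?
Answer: -31/74735077 ≈ -4.1480e-7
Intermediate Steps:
b(O) = 1304/31 (b(O) = O/O + 1273/31 = 1 + 1273*(1/31) = 1 + 1273/31 = 1304/31)
1/(b(B(1/18)) - 2410851) = 1/(1304/31 - 2410851) = 1/(-74735077/31) = -31/74735077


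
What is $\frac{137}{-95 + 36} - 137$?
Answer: $- \frac{8220}{59} \approx -139.32$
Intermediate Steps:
$\frac{137}{-95 + 36} - 137 = \frac{137}{-59} - 137 = 137 \left(- \frac{1}{59}\right) - 137 = - \frac{137}{59} - 137 = - \frac{8220}{59}$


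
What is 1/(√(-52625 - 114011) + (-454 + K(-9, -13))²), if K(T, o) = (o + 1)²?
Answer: 24025/2308844159 - I*√41659/4617688318 ≈ 1.0406e-5 - 4.4201e-8*I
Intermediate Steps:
K(T, o) = (1 + o)²
1/(√(-52625 - 114011) + (-454 + K(-9, -13))²) = 1/(√(-52625 - 114011) + (-454 + (1 - 13)²)²) = 1/(√(-166636) + (-454 + (-12)²)²) = 1/(2*I*√41659 + (-454 + 144)²) = 1/(2*I*√41659 + (-310)²) = 1/(2*I*√41659 + 96100) = 1/(96100 + 2*I*√41659)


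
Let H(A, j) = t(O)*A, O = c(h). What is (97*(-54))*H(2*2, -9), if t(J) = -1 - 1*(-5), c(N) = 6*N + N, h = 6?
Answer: -83808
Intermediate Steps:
c(N) = 7*N
O = 42 (O = 7*6 = 42)
t(J) = 4 (t(J) = -1 + 5 = 4)
H(A, j) = 4*A
(97*(-54))*H(2*2, -9) = (97*(-54))*(4*(2*2)) = -20952*4 = -5238*16 = -83808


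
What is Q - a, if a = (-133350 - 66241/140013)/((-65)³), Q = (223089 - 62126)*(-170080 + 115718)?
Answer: -336457268702703045541/38451070125 ≈ -8.7503e+9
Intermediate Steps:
Q = -8750270606 (Q = 160963*(-54362) = -8750270606)
a = 18670799791/38451070125 (a = (-133350 - 66241*1/140013)/(-274625) = (-133350 - 66241/140013)*(-1/274625) = -18670799791/140013*(-1/274625) = 18670799791/38451070125 ≈ 0.48557)
Q - a = -8750270606 - 1*18670799791/38451070125 = -8750270606 - 18670799791/38451070125 = -336457268702703045541/38451070125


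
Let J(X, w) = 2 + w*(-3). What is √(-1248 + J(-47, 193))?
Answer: 5*I*√73 ≈ 42.72*I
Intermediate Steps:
J(X, w) = 2 - 3*w
√(-1248 + J(-47, 193)) = √(-1248 + (2 - 3*193)) = √(-1248 + (2 - 579)) = √(-1248 - 577) = √(-1825) = 5*I*√73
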